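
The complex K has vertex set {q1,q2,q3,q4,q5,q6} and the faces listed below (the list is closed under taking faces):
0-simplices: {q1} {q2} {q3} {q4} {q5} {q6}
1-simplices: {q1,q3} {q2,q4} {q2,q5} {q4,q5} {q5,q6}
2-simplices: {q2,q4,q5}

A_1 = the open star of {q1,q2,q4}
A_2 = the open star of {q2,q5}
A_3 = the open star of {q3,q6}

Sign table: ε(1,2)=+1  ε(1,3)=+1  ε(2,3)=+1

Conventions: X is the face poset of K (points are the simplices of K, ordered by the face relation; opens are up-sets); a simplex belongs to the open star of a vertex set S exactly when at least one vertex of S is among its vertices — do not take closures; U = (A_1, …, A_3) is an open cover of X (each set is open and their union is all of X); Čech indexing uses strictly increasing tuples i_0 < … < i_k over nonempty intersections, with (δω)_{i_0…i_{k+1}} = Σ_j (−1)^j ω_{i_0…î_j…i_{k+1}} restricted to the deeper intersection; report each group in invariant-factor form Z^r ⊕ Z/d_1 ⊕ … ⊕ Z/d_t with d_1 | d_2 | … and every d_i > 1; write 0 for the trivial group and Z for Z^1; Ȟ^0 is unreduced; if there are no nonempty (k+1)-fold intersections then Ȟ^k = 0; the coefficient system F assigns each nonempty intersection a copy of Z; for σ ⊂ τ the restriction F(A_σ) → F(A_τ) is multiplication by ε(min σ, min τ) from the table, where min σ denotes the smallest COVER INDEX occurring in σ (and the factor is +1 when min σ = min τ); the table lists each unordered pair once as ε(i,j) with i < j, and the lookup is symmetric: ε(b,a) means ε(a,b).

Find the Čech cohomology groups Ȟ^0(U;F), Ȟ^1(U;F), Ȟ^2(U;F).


intersection data:
  A1={{q1},{q2},{q4},{q1,q3},{q2,q4},{q2,q5},{q4,q5},{q2,q4,q5}} A2={{q2},{q5},{q2,q4},{q2,q5},{q4,q5},{q5,q6},{q2,q4,q5}} A3={{q3},{q6},{q1,q3},{q5,q6}}
  A12={{q2},{q2,q4},{q2,q5},{q4,q5},{q2,q4,q5}} A13={{q1,q3}} A23={{q5,q6}}
C dims 3,3; δ0: rk 2, SNF 1^2
Ȟ^0 = (3 − 2) − 0 = 1, so Ȟ^0 ≅ Z
Ȟ^1 = (3 − 0) − 2 = 1, so Ȟ^1 ≅ Z
Ȟ^2 = (0 − 0) − 0 = 0, so Ȟ^2 ≅ 0

Ȟ^0 ≅ Z; Ȟ^1 ≅ Z; Ȟ^2 ≅ 0


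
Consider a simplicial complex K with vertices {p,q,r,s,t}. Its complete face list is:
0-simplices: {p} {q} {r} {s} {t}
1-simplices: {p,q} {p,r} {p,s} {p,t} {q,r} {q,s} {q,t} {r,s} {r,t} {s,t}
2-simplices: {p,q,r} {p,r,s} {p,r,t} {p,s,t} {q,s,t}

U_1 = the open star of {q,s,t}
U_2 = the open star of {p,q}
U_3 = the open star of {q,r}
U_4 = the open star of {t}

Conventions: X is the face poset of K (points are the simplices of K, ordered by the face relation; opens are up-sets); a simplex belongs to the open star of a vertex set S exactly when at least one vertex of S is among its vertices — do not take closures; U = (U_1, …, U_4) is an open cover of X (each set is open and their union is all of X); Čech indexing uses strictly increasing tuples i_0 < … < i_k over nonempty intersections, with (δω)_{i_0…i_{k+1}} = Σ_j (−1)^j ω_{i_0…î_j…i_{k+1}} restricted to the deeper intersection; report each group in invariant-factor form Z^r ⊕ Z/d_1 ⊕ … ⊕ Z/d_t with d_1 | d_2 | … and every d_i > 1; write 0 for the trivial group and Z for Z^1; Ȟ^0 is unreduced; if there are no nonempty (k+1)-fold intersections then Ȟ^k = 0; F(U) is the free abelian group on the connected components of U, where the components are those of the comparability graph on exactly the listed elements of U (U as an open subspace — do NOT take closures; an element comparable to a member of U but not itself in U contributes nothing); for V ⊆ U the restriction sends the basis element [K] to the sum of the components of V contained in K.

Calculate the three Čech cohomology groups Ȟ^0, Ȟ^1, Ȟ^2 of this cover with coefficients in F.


intersection data:
  U1={{q},{s},{t},{p,q},{p,s},{p,t},{q,r},{q,s},{q,t},{r,s},{r,t},{s,t},{p,q,r},{p,r,s},{p,r,t},{p,s,t},{q,s,t}} U2={{p},{q},{p,q},{p,r},{p,s},{p,t},{q,r},{q,s},{q,t},{p,q,r},{p,r,s},{p,r,t},{p,s,t},{q,s,t}} U3={{q},{r},{p,q},{p,r},{q,r},{q,s},{q,t},{r,s},{r,t},{p,q,r},{p,r,s},{p,r,t},{q,s,t}} U4={{t},{p,t},{q,t},{r,t},{s,t},{p,r,t},{p,s,t},{q,s,t}}
  U12={{q},{p,q},{p,s},{p,t},{q,r},{q,s},{q,t},{p,q,r},{p,r,s},{p,r,t},{p,s,t},{q,s,t}} U13={{q},{p,q},{q,r},{q,s},{q,t},{r,s},{r,t},{p,q,r},{p,r,s},{p,r,t},{q,s,t}} U14={{t},{p,t},{q,t},{r,t},{s,t},{p,r,t},{p,s,t},{q,s,t}} U23={{q},{p,q},{p,r},{q,r},{q,s},{q,t},{p,q,r},{p,r,s},{p,r,t},{q,s,t}} U24={{p,t},{q,t},{p,r,t},{p,s,t},{q,s,t}} U34={{q,t},{r,t},{p,r,t},{q,s,t}}
  U123={{q},{p,q},{q,r},{q,s},{q,t},{p,q,r},{p,r,s},{p,r,t},{q,s,t}} U124={{p,t},{q,t},{p,r,t},{p,s,t},{q,s,t}} U134={{q,t},{r,t},{p,r,t},{q,s,t}} U234={{q,t},{p,r,t},{q,s,t}}
  U1234={{q,t},{p,r,t},{q,s,t}}
components per intersection:
  U1: {{q},{s},{t},{p,q},{p,s},{p,t},{q,r},{q,s},{q,t},{r,s},{r,t},{s,t},{p,q,r},{p,r,s},{p,r,t},{p,s,t},{q,s,t}}
  U2: {{p},{q},{p,q},{p,r},{p,s},{p,t},{q,r},{q,s},{q,t},{p,q,r},{p,r,s},{p,r,t},{p,s,t},{q,s,t}}
  U3: {{q},{r},{p,q},{p,r},{q,r},{q,s},{q,t},{r,s},{r,t},{p,q,r},{p,r,s},{p,r,t},{q,s,t}}
  U4: {{t},{p,t},{q,t},{r,t},{s,t},{p,r,t},{p,s,t},{q,s,t}}
  U12: {{q},{p,q},{q,r},{q,s},{q,t},{p,q,r},{q,s,t}} {{p,s},{p,t},{p,r,s},{p,r,t},{p,s,t}}
  U13: {{q},{p,q},{q,r},{q,s},{q,t},{p,q,r},{q,s,t}} {{r,s},{p,r,s}} {{r,t},{p,r,t}}
  U14: {{t},{p,t},{q,t},{r,t},{s,t},{p,r,t},{p,s,t},{q,s,t}}
  U23: {{q},{p,q},{p,r},{q,r},{q,s},{q,t},{p,q,r},{p,r,s},{p,r,t},{q,s,t}}
  U24: {{p,t},{p,r,t},{p,s,t}} {{q,t},{q,s,t}}
  U34: {{q,t},{q,s,t}} {{r,t},{p,r,t}}
  U123: {{q},{p,q},{q,r},{q,s},{q,t},{p,q,r},{q,s,t}} {{p,r,s}} {{p,r,t}}
  U124: {{p,t},{p,r,t},{p,s,t}} {{q,t},{q,s,t}}
  U134: {{q,t},{q,s,t}} {{r,t},{p,r,t}}
  U234: {{q,t},{q,s,t}} {{p,r,t}}
  U1234: {{q,t},{q,s,t}} {{p,r,t}}
C dims 4,11,9,2; δ0: rk 3, SNF 1^3; δ1: rk 7, SNF 1^7; δ2: rk 2, SNF 1^2
Ȟ^0 = (4 − 3) − 0 = 1, so Ȟ^0 ≅ Z
Ȟ^1 = (11 − 7) − 3 = 1, so Ȟ^1 ≅ Z
Ȟ^2 = (9 − 2) − 7 = 0, so Ȟ^2 ≅ 0

Ȟ^0 ≅ Z, Ȟ^1 ≅ Z, Ȟ^2 ≅ 0


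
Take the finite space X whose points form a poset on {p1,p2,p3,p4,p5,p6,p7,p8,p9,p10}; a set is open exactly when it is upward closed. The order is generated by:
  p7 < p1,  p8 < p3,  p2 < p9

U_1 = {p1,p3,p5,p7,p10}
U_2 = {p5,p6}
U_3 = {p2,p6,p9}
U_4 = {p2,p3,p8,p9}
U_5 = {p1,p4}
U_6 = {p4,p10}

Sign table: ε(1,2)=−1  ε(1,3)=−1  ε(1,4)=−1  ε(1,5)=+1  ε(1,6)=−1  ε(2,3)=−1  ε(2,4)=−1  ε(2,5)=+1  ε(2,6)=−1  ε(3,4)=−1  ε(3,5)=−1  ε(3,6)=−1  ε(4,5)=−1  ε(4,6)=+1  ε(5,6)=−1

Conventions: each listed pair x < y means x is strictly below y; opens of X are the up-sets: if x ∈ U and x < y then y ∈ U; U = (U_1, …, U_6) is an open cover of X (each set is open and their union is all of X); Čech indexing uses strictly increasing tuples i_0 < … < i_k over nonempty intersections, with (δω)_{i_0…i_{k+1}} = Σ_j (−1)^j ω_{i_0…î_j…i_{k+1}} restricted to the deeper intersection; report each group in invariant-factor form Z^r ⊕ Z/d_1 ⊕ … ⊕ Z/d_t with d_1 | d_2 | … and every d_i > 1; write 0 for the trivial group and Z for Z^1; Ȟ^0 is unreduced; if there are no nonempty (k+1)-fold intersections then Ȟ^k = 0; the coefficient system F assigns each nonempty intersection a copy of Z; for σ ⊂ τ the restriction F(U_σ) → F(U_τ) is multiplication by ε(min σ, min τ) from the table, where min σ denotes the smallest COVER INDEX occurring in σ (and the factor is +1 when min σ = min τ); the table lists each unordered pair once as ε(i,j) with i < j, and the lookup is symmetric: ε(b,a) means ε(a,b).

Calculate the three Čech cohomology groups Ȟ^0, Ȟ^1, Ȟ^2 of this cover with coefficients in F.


nonempty overlaps:
  U12={p5} U14={p3} U15={p1} U16={p10} U23={p6} U34={p2,p9} U56={p4}
C dims 6,7; δ0: rk 5, SNF 1^5
degree 0: 6−5−0 = 1 → Ȟ^0 ≅ Z
degree 1: 7−0−5 = 2 → Ȟ^1 ≅ Z^2
degree 2: 0−0−0 = 0 → Ȟ^2 ≅ 0

Ȟ^0 ≅ Z, Ȟ^1 ≅ Z^2 and Ȟ^2 ≅ 0


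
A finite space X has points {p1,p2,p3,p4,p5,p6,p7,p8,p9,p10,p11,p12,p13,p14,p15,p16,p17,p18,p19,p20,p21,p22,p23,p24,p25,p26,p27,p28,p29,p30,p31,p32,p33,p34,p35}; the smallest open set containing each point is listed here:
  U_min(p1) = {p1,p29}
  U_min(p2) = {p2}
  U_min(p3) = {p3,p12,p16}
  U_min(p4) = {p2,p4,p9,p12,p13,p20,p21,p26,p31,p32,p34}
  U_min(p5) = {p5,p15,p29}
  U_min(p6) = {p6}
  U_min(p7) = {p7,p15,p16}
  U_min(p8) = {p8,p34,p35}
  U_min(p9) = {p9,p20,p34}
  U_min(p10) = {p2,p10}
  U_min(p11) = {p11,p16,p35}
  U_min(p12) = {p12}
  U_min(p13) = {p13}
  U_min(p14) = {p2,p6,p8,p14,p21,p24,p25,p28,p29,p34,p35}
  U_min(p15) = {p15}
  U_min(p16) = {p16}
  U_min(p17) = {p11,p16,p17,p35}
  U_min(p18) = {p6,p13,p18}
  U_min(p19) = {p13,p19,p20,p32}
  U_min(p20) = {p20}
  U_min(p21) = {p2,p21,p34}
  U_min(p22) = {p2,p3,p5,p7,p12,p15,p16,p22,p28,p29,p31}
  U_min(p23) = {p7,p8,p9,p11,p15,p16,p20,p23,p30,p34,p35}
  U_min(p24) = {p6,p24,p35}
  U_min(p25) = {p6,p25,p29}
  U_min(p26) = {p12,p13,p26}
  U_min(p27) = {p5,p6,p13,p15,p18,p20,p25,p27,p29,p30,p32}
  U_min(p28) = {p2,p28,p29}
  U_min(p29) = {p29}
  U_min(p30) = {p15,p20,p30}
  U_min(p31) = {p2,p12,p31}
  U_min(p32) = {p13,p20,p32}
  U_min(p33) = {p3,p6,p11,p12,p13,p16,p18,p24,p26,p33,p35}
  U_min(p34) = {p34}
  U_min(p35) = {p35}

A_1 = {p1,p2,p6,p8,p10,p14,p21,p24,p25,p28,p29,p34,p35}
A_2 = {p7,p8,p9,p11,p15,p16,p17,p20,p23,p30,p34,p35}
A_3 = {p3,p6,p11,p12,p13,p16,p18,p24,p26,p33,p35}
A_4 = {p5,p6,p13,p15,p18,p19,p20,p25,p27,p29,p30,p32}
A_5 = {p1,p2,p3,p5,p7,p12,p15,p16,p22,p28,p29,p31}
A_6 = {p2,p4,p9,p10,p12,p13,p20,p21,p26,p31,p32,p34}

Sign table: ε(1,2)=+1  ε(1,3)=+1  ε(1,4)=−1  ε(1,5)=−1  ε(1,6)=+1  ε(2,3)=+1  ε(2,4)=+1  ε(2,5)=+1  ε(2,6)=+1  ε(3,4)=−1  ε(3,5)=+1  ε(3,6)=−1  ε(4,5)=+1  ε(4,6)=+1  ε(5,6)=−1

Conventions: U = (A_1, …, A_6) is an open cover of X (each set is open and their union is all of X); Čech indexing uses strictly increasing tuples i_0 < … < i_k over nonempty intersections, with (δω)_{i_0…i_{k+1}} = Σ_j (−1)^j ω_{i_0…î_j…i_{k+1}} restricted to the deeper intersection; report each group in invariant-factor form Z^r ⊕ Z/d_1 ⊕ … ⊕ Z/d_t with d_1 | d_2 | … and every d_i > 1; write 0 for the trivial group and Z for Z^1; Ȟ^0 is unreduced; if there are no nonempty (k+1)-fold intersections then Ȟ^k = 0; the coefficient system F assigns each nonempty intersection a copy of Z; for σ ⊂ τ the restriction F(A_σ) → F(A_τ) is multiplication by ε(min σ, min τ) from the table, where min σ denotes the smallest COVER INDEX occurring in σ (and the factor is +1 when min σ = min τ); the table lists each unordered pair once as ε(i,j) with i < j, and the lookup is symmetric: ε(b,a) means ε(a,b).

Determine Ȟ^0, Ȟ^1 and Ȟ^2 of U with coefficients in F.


Ȟ^0 ≅ 0, Ȟ^1 ≅ Z/2 and Ȟ^2 ≅ Z

nonempty overlaps:
  A12={p8,p34,p35} A13={p6,p24,p35} A14={p6,p25,p29} A15={p1,p2,p28,p29} A16={p2,p10,p21,p34} A23={p11,p16,p35} A24={p15,p20,p30} A25={p7,p15,p16} A26={p9,p20,p34} A34={p6,p13,p18} A35={p3,p12,p16} A36={p12,p13,p26} A45={p5,p15,p29} A46={p13,p20,p32} A56={p2,p12,p31}
  A123={p35} A126={p34} A134={p6} A145={p29} A156={p2} A235={p16} A245={p15} A246={p20} A346={p13} A356={p12}
C dims 6,15,10; δ0: rk 6, SNF 1^5·2; δ1: rk 9, SNF 1^9
degree 0: 6−6−0 = 0 → Ȟ^0 ≅ 0
degree 1: 15−9−6 = 0 plus torsion [2] → Ȟ^1 ≅ Z/2
degree 2: 10−0−9 = 1 → Ȟ^2 ≅ Z


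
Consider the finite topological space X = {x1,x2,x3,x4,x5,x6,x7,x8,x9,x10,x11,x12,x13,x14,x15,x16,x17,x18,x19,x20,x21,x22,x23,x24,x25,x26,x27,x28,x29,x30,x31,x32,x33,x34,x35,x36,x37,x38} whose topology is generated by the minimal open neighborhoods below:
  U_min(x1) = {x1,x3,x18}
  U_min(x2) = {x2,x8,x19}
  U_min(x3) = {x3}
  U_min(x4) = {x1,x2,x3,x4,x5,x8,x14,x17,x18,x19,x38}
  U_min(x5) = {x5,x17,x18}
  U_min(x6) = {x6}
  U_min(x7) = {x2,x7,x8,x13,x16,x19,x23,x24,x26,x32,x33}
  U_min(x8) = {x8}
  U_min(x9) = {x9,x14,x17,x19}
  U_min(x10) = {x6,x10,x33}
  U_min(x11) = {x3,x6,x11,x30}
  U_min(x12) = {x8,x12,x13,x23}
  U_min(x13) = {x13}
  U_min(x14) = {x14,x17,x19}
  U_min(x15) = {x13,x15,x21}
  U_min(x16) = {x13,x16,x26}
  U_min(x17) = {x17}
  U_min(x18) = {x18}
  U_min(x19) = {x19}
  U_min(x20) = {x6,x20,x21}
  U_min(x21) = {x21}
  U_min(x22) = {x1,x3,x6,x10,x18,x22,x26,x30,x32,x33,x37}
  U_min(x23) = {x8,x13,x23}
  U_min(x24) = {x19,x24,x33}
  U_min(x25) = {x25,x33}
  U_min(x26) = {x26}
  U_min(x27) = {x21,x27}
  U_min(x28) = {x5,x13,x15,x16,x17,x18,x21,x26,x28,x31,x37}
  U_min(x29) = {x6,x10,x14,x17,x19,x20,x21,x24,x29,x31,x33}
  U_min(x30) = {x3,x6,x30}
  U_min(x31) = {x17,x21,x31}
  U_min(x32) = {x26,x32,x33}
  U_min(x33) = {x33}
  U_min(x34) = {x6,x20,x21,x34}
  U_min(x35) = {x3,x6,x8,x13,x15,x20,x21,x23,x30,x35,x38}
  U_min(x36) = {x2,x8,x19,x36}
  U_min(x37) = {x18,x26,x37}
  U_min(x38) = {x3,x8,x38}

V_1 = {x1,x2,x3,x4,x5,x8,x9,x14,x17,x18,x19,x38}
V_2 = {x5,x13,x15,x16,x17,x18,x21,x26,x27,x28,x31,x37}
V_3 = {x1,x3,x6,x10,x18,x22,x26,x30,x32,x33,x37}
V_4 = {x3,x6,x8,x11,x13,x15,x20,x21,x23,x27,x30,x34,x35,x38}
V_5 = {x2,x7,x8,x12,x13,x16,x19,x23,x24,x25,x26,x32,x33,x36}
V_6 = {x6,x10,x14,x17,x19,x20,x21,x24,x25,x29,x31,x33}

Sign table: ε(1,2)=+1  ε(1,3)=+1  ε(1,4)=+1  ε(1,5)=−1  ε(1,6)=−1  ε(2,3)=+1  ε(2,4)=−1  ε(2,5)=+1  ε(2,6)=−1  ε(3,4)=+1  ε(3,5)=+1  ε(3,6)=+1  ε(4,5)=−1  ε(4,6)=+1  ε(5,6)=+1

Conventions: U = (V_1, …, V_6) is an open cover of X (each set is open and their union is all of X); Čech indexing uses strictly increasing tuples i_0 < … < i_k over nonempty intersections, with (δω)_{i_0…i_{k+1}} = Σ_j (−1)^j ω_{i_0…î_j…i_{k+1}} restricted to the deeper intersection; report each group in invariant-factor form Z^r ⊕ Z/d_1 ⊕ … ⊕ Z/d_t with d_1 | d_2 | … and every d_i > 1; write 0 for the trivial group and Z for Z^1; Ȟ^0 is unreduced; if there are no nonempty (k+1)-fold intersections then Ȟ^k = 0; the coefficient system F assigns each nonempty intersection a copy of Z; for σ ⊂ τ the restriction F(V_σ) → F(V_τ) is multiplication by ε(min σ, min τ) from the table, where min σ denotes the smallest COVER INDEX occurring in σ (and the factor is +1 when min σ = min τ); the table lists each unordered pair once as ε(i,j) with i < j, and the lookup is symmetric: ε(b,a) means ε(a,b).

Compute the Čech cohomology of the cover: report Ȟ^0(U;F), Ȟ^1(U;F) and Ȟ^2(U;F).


nerve simplices:
  V12={x5,x17,x18} V13={x1,x3,x18} V14={x3,x8,x38} V15={x2,x8,x19} V16={x14,x17,x19} V23={x18,x26,x37} V24={x13,x15,x21,x27} V25={x13,x16,x26} V26={x17,x21,x31} V34={x3,x6,x30} V35={x26,x32,x33} V36={x6,x10,x33} V45={x8,x13,x23} V46={x6,x20,x21} V56={x19,x24,x25,x33}
  V123={x18} V126={x17} V134={x3} V145={x8} V156={x19} V235={x26} V245={x13} V246={x21} V346={x6} V356={x33}
C dims 6,15,10; δ0: rk 6, SNF 1^5·2; δ1: rk 9, SNF 1^9
degree 0: 6−6−0 = 0 → Ȟ^0 ≅ 0
degree 1: 15−9−6 = 0 plus torsion [2] → Ȟ^1 ≅ Z/2
degree 2: 10−0−9 = 1 → Ȟ^2 ≅ Z

Ȟ^0 ≅ 0, Ȟ^1 ≅ Z/2, Ȟ^2 ≅ Z


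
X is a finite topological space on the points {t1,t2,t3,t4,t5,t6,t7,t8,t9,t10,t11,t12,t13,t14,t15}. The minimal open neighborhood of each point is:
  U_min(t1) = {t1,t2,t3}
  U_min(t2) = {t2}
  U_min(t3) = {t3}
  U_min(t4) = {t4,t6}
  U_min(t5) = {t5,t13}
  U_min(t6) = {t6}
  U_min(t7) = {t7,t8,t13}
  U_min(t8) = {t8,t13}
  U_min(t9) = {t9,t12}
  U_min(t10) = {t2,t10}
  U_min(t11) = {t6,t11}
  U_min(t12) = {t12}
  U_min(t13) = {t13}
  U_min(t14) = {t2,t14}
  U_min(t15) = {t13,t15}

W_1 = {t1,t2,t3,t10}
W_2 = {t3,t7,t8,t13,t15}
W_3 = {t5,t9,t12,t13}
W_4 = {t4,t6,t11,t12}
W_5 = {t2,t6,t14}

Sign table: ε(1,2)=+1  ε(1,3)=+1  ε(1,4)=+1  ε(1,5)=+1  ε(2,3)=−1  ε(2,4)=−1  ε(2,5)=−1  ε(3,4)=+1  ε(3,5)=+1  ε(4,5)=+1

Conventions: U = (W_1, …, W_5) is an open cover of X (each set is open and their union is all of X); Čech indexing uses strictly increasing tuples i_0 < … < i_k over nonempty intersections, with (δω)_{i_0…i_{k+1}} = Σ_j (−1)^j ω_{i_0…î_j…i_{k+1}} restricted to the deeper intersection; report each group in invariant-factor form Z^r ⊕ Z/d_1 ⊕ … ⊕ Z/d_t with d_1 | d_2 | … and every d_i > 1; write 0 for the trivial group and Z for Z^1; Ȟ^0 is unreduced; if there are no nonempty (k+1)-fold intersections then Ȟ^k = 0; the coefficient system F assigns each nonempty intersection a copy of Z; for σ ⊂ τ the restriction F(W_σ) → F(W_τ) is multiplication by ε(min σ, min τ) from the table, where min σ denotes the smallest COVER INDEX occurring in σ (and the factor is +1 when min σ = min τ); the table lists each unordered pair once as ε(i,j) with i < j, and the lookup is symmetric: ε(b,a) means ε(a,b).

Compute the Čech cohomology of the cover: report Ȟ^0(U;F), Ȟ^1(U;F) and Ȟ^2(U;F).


Ȟ^0(U;F) ≅ 0, Ȟ^1(U;F) ≅ Z/2, Ȟ^2(U;F) ≅ 0

nerve simplices:
  W12={t3} W15={t2} W23={t13} W34={t12} W45={t6}
C dims 5,5; δ0: rk 5, SNF 1^4·2
degree 0: 5−5−0 = 0 → Ȟ^0 ≅ 0
degree 1: 5−0−5 = 0 plus torsion [2] → Ȟ^1 ≅ Z/2
degree 2: 0−0−0 = 0 → Ȟ^2 ≅ 0


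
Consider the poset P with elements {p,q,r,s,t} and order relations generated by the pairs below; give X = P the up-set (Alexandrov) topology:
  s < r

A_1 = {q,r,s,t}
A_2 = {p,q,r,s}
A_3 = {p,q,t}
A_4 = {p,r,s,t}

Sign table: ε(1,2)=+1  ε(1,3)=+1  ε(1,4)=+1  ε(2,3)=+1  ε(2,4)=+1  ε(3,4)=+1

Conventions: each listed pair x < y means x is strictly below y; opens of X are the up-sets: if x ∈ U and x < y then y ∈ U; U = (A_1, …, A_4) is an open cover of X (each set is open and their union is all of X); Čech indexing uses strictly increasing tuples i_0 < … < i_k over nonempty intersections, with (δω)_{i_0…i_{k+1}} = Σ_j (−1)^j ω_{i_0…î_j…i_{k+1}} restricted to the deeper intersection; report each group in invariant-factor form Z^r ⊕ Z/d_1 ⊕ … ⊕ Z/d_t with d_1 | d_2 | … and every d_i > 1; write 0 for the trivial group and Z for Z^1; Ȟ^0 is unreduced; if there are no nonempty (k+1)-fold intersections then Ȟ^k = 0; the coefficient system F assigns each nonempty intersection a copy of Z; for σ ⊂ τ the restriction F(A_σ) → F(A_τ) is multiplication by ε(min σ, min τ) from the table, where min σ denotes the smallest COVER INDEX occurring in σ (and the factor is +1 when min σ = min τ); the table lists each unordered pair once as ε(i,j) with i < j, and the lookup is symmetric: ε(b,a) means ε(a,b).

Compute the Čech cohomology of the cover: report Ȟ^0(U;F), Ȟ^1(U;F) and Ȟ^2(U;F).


Ȟ^0(U;F) ≅ Z, Ȟ^1(U;F) ≅ 0 and Ȟ^2(U;F) ≅ Z

nerve of the cover:
  A12={q,r,s} A13={q,t} A14={r,s,t} A23={p,q} A24={p,r,s} A34={p,t}
  A123={q} A124={r,s} A134={t} A234={p}
C dims 4,6,4; δ0: rk 3, SNF 1^3; δ1: rk 3, SNF 1^3
Ȟ^0 = (4 − 3) − 0 = 1, so Ȟ^0 ≅ Z
Ȟ^1 = (6 − 3) − 3 = 0, so Ȟ^1 ≅ 0
Ȟ^2 = (4 − 0) − 3 = 1, so Ȟ^2 ≅ Z


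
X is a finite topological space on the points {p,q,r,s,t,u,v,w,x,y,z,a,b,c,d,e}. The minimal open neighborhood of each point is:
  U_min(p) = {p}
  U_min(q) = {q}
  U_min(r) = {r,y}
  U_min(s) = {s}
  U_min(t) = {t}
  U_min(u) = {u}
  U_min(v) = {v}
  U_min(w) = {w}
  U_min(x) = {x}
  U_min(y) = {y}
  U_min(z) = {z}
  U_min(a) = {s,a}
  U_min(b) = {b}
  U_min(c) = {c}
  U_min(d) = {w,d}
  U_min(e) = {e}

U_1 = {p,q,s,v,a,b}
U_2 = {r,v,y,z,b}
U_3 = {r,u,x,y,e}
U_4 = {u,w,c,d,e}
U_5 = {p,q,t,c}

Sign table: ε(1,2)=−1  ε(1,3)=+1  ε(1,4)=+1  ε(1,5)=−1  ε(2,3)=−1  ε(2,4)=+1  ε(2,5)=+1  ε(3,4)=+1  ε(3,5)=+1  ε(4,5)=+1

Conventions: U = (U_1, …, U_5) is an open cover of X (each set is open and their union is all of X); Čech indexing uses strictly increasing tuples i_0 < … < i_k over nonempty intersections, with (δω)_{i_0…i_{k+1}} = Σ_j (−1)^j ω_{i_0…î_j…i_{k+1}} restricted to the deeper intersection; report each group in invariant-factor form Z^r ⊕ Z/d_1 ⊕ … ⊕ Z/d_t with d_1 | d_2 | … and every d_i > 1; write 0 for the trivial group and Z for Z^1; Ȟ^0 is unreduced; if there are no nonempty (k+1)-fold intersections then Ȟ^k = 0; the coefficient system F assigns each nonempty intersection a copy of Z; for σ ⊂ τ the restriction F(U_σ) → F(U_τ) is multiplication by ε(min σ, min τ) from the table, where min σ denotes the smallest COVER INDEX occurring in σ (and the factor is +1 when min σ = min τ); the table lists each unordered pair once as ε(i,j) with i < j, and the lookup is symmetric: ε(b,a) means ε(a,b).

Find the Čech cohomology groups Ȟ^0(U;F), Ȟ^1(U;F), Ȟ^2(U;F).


Ȟ^0 = 0, Ȟ^1 = Z/2 and Ȟ^2 = 0

nonempty intersections:
  U12={v,b} U15={p,q} U23={r,y} U34={u,e} U45={c}
C dims 5,5; δ0: rk 5, SNF 1^4·2
Ȟ^0: (5−5)−0=0 ⇒ 0
Ȟ^1: (5−0)−5=0 plus torsion [2] ⇒ Z/2
Ȟ^2: (0−0)−0=0 ⇒ 0


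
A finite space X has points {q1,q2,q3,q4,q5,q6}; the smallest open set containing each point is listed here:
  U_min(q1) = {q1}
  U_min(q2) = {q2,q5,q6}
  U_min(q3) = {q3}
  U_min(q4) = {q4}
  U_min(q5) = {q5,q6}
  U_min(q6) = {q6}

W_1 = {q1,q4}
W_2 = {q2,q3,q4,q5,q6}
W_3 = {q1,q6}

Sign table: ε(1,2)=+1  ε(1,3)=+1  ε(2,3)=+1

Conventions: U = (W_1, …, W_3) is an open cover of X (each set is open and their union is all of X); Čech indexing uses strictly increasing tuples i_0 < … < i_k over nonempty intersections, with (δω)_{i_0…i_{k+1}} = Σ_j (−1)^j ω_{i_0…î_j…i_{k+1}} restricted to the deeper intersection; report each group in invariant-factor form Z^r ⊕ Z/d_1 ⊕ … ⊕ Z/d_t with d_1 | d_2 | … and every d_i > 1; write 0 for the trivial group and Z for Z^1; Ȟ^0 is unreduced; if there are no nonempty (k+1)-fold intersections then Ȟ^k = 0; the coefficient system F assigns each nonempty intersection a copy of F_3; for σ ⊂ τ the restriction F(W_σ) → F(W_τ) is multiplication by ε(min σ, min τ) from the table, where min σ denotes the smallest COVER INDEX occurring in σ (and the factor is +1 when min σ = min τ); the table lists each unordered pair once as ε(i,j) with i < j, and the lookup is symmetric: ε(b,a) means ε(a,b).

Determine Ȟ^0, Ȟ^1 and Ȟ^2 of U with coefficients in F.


Ȟ^0 ≅ Z/3, Ȟ^1 ≅ Z/3 and Ȟ^2 ≅ 0

intersection data:
  W12={q4} W13={q1} W23={q6}
C dims 3,3; δ0: rk_F3 2
Ȟ^0 = (3 − 2) − 0 = 1, so Ȟ^0 ≅ Z/3
Ȟ^1 = (3 − 0) − 2 = 1, so Ȟ^1 ≅ Z/3
Ȟ^2 = (0 − 0) − 0 = 0, so Ȟ^2 ≅ 0


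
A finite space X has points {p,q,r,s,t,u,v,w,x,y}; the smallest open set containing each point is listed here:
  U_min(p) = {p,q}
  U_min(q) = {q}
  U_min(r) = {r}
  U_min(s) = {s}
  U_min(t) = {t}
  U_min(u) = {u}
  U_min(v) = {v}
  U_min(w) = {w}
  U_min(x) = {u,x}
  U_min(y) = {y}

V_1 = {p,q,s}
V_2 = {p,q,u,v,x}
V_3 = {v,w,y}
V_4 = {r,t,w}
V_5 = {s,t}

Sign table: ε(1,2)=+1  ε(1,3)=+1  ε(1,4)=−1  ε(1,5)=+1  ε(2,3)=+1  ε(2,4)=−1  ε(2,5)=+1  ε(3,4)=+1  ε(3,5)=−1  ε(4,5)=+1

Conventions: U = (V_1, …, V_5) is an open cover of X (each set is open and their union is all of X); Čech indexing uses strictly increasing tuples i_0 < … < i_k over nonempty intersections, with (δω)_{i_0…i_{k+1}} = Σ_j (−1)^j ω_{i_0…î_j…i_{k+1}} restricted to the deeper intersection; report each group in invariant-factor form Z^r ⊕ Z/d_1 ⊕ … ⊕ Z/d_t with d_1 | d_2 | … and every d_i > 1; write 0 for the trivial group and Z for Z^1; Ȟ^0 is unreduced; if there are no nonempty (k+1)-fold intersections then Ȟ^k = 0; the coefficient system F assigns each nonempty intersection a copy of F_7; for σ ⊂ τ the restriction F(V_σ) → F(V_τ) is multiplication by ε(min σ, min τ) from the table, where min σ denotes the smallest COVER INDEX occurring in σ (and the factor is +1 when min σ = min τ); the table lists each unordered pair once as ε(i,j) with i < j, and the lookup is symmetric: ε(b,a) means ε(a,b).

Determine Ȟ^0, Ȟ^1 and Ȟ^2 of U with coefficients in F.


Ȟ^0 ≅ Z/7,  Ȟ^1 ≅ Z/7,  Ȟ^2 ≅ 0

nerve of the cover:
  V12={p,q} V15={s} V23={v} V34={w} V45={t}
C dims 5,5; δ0: rk_F7 4
Ȟ^0 = (5 − 4) − 0 = 1, so Ȟ^0 ≅ Z/7
Ȟ^1 = (5 − 0) − 4 = 1, so Ȟ^1 ≅ Z/7
Ȟ^2 = (0 − 0) − 0 = 0, so Ȟ^2 ≅ 0


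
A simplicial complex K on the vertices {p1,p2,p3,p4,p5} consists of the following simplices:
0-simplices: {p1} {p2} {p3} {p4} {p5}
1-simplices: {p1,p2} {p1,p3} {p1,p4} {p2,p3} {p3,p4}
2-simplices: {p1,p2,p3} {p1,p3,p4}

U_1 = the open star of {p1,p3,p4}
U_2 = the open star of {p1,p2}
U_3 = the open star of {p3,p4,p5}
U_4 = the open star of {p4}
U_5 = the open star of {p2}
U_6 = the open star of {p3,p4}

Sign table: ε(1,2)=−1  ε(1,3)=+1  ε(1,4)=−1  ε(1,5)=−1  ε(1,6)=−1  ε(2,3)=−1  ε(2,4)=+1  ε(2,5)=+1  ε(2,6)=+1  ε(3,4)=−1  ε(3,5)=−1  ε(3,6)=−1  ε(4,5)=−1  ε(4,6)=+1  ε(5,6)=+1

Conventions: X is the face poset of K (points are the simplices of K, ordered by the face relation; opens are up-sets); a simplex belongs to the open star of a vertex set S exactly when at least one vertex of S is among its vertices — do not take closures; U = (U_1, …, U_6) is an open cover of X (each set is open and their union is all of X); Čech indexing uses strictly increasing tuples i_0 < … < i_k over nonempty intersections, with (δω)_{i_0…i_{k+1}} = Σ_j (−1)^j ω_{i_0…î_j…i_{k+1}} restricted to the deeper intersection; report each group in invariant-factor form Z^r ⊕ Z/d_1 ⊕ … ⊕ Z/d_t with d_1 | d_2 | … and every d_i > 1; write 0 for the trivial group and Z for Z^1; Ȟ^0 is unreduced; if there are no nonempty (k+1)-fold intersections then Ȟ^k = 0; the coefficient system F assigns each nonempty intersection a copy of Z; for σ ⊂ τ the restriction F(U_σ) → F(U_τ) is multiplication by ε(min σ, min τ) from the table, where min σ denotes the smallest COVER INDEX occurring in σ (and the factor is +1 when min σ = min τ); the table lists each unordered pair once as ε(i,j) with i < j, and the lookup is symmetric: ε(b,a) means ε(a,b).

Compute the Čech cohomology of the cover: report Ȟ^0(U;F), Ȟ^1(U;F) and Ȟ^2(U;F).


nonempty overlaps:
  U1={{p1},{p3},{p4},{p1,p2},{p1,p3},{p1,p4},{p2,p3},{p3,p4},{p1,p2,p3},{p1,p3,p4}} U2={{p1},{p2},{p1,p2},{p1,p3},{p1,p4},{p2,p3},{p1,p2,p3},{p1,p3,p4}} U3={{p3},{p4},{p5},{p1,p3},{p1,p4},{p2,p3},{p3,p4},{p1,p2,p3},{p1,p3,p4}} U4={{p4},{p1,p4},{p3,p4},{p1,p3,p4}} U5={{p2},{p1,p2},{p2,p3},{p1,p2,p3}} U6={{p3},{p4},{p1,p3},{p1,p4},{p2,p3},{p3,p4},{p1,p2,p3},{p1,p3,p4}}
  U12={{p1},{p1,p2},{p1,p3},{p1,p4},{p2,p3},{p1,p2,p3},{p1,p3,p4}} U13={{p3},{p4},{p1,p3},{p1,p4},{p2,p3},{p3,p4},{p1,p2,p3},{p1,p3,p4}} U14={{p4},{p1,p4},{p3,p4},{p1,p3,p4}} U15={{p1,p2},{p2,p3},{p1,p2,p3}} U16={{p3},{p4},{p1,p3},{p1,p4},{p2,p3},{p3,p4},{p1,p2,p3},{p1,p3,p4}} U23={{p1,p3},{p1,p4},{p2,p3},{p1,p2,p3},{p1,p3,p4}} U24={{p1,p4},{p1,p3,p4}} U25={{p2},{p1,p2},{p2,p3},{p1,p2,p3}} U26={{p1,p3},{p1,p4},{p2,p3},{p1,p2,p3},{p1,p3,p4}} U34={{p4},{p1,p4},{p3,p4},{p1,p3,p4}} U35={{p2,p3},{p1,p2,p3}} U36={{p3},{p4},{p1,p3},{p1,p4},{p2,p3},{p3,p4},{p1,p2,p3},{p1,p3,p4}} U46={{p4},{p1,p4},{p3,p4},{p1,p3,p4}} U56={{p2,p3},{p1,p2,p3}}
  U123={{p1,p3},{p1,p4},{p2,p3},{p1,p2,p3},{p1,p3,p4}} U124={{p1,p4},{p1,p3,p4}} U125={{p1,p2},{p2,p3},{p1,p2,p3}} U126={{p1,p3},{p1,p4},{p2,p3},{p1,p2,p3},{p1,p3,p4}} U134={{p4},{p1,p4},{p3,p4},{p1,p3,p4}} U135={{p2,p3},{p1,p2,p3}} U136={{p3},{p4},{p1,p3},{p1,p4},{p2,p3},{p3,p4},{p1,p2,p3},{p1,p3,p4}} U146={{p4},{p1,p4},{p3,p4},{p1,p3,p4}} U156={{p2,p3},{p1,p2,p3}} U234={{p1,p4},{p1,p3,p4}} U235={{p2,p3},{p1,p2,p3}} U236={{p1,p3},{p1,p4},{p2,p3},{p1,p2,p3},{p1,p3,p4}} U246={{p1,p4},{p1,p3,p4}} U256={{p2,p3},{p1,p2,p3}} U346={{p4},{p1,p4},{p3,p4},{p1,p3,p4}} U356={{p2,p3},{p1,p2,p3}}
  U1234={{p1,p4},{p1,p3,p4}} U1235={{p2,p3},{p1,p2,p3}} U1236={{p1,p3},{p1,p4},{p2,p3},{p1,p2,p3},{p1,p3,p4}} U1246={{p1,p4},{p1,p3,p4}} U1256={{p2,p3},{p1,p2,p3}} U1346={{p4},{p1,p4},{p3,p4},{p1,p3,p4}} U1356={{p2,p3},{p1,p2,p3}} U2346={{p1,p4},{p1,p3,p4}} U2356={{p2,p3},{p1,p2,p3}}
  U12346={{p1,p4},{p1,p3,p4}} U12356={{p2,p3},{p1,p2,p3}}
C dims 6,14,16,9; δ0: rk 5, SNF 1^5; δ1: rk 9, SNF 1^9; δ2: rk 7, SNF 1^7
degree 0: 6−5−0 = 1 → Ȟ^0 ≅ Z
degree 1: 14−9−5 = 0 → Ȟ^1 ≅ 0
degree 2: 16−7−9 = 0 → Ȟ^2 ≅ 0

Ȟ^0 ≅ Z, Ȟ^1 ≅ 0 and Ȟ^2 ≅ 0


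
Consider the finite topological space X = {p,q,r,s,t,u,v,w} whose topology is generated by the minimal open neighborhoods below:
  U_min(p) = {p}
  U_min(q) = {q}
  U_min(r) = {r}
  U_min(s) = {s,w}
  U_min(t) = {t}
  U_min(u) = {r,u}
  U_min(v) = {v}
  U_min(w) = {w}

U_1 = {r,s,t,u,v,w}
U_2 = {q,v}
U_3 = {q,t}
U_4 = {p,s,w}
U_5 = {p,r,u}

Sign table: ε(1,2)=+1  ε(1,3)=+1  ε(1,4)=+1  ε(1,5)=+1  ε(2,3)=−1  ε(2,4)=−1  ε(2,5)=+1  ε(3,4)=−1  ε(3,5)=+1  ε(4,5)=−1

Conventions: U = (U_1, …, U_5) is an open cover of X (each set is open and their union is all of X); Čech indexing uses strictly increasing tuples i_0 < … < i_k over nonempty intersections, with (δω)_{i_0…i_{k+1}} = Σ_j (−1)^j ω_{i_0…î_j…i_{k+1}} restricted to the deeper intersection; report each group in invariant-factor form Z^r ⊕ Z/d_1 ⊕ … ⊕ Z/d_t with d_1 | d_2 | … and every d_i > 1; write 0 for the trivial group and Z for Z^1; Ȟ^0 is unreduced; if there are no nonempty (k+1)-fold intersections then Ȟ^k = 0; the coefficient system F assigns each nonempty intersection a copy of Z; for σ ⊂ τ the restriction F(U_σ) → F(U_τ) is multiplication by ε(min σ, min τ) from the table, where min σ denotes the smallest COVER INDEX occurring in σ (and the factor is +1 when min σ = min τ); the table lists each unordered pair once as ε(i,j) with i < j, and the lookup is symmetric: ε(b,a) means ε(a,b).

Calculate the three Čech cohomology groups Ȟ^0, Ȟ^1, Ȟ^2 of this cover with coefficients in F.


intersection data:
  U12={v} U13={t} U14={s,w} U15={r,u} U23={q} U45={p}
C dims 5,6; δ0: rk 5, SNF 1^4·2
Ȟ^0 = (5 − 5) − 0 = 0, so Ȟ^0 ≅ 0
Ȟ^1 = (6 − 0) − 5 = 1 plus torsion [2], so Ȟ^1 ≅ Z ⊕ Z/2
Ȟ^2 = (0 − 0) − 0 = 0, so Ȟ^2 ≅ 0

Ȟ^0 = 0,  Ȟ^1 = Z ⊕ Z/2,  Ȟ^2 = 0


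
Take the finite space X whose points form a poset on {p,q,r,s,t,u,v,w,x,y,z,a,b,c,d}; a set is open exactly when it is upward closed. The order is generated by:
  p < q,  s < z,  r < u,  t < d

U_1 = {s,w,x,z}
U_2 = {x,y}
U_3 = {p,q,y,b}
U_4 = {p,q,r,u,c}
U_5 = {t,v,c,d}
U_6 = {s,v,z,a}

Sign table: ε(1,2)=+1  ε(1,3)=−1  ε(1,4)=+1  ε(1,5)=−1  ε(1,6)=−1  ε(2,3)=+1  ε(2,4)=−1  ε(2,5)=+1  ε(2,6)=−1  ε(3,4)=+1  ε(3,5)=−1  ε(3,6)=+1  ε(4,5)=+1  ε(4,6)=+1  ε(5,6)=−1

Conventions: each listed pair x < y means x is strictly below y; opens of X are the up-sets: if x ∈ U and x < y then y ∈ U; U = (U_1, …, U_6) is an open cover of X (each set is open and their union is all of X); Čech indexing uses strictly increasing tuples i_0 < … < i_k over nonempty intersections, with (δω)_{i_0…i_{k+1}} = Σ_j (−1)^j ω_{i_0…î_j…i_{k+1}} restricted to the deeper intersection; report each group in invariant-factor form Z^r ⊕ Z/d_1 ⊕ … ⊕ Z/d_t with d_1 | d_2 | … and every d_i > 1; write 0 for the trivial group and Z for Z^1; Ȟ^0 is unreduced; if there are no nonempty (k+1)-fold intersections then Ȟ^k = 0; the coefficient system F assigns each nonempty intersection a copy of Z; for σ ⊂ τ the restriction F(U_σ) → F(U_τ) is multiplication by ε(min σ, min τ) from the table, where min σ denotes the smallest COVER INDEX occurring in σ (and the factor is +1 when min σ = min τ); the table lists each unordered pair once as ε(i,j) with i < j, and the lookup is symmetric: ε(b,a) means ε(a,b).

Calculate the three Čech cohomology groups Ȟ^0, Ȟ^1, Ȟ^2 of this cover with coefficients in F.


nerve of the cover:
  U12={x} U16={s,z} U23={y} U34={p,q} U45={c} U56={v}
C dims 6,6; δ0: rk 5, SNF 1^5
Ȟ^0 = (6 − 5) − 0 = 1, so Ȟ^0 ≅ Z
Ȟ^1 = (6 − 0) − 5 = 1, so Ȟ^1 ≅ Z
Ȟ^2 = (0 − 0) − 0 = 0, so Ȟ^2 ≅ 0

Ȟ^0 = Z, Ȟ^1 = Z and Ȟ^2 = 0


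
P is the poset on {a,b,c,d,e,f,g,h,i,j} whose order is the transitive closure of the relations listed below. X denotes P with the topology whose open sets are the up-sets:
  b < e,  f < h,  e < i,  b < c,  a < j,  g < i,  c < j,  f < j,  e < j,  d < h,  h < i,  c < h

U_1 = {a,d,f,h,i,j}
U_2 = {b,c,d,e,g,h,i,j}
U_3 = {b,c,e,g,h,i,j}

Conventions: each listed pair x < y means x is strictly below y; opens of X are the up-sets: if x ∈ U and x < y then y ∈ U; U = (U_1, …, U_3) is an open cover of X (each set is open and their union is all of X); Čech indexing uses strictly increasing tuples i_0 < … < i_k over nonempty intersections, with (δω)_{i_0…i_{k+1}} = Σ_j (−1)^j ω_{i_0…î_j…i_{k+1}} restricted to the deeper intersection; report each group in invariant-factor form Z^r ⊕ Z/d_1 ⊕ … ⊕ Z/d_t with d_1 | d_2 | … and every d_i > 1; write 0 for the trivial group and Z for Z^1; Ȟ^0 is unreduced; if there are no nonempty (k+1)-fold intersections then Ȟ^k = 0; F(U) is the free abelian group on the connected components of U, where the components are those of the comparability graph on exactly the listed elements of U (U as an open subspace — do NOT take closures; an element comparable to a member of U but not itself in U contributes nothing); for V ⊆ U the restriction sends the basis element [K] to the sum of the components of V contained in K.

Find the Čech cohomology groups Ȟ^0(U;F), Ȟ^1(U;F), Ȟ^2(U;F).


Ȟ^0 = Z; Ȟ^1 = Z; Ȟ^2 = 0

nerve simplices:
  U12={d,h,i,j} U13={h,i,j} U23={b,c,e,g,h,i,j}
  U123={h,i,j}
components per intersection:
  U1: {a,d,f,h,i,j}
  U2: {b,c,d,e,g,h,i,j}
  U3: {b,c,e,g,h,i,j}
  U12: {d,h,i} {j}
  U13: {h,i} {j}
  U23: {b,c,e,g,h,i,j}
  U123: {h,i} {j}
C dims 3,5,2; δ0: rk 2, SNF 1^2; δ1: rk 2, SNF 1^2
degree 0: 3−2−0 = 1 → Ȟ^0 ≅ Z
degree 1: 5−2−2 = 1 → Ȟ^1 ≅ Z
degree 2: 2−0−2 = 0 → Ȟ^2 ≅ 0


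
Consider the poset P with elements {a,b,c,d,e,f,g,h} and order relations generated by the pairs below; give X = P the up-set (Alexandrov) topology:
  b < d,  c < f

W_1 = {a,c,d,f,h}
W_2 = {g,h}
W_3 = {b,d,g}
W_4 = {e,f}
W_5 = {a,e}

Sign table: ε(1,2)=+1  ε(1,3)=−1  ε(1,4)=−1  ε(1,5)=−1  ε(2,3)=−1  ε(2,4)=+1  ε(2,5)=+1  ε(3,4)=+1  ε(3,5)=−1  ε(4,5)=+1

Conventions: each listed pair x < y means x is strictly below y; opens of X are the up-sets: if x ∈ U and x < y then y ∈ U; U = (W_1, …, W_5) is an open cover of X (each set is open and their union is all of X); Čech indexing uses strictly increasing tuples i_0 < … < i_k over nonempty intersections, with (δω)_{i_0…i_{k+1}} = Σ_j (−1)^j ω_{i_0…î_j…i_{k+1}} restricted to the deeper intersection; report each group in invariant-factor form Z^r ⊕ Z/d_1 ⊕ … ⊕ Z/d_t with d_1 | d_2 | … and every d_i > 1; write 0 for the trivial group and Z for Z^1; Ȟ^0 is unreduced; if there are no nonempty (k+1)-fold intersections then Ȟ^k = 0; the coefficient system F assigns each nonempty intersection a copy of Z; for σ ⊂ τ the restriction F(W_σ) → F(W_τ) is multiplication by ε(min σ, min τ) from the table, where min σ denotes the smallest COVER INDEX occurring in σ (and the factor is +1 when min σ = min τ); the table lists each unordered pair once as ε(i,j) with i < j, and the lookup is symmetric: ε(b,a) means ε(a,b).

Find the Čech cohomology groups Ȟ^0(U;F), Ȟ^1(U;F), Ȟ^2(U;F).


nonempty intersections:
  W12={h} W13={d} W14={f} W15={a} W23={g} W45={e}
C dims 5,6; δ0: rk 4, SNF 1^4
Ȟ^0: (5−4)−0=1 ⇒ Z
Ȟ^1: (6−0)−4=2 ⇒ Z^2
Ȟ^2: (0−0)−0=0 ⇒ 0

Ȟ^0 ≅ Z,  Ȟ^1 ≅ Z^2,  Ȟ^2 ≅ 0


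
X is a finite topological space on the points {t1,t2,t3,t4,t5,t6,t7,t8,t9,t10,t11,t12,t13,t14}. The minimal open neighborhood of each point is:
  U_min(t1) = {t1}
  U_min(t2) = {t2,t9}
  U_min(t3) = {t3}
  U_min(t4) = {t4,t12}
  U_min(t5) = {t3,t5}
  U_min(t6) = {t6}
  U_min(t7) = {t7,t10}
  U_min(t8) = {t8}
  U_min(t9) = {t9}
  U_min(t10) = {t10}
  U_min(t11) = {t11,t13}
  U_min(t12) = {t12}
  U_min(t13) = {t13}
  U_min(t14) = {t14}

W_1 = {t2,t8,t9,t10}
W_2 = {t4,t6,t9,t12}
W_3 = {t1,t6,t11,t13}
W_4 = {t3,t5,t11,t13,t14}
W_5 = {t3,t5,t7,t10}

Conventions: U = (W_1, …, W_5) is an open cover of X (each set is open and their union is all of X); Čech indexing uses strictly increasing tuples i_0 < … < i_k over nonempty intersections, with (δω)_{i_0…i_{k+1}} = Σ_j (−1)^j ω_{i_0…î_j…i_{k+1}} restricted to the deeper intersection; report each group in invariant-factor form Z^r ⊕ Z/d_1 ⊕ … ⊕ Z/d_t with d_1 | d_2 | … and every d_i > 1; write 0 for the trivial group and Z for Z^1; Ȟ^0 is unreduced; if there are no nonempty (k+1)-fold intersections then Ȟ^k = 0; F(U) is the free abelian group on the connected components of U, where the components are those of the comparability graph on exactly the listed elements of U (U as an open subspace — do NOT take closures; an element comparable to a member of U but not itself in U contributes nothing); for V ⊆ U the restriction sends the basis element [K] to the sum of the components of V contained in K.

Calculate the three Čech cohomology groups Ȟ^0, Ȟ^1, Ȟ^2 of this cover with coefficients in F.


Ȟ^0(U;F) ≅ Z^9, Ȟ^1(U;F) ≅ 0 and Ȟ^2(U;F) ≅ 0

nerve of the cover:
  W12={t9} W15={t10} W23={t6} W34={t11,t13} W45={t3,t5}
components per intersection:
  W1: {t2,t9} {t8} {t10}
  W2: {t4,t12} {t6} {t9}
  W3: {t1} {t6} {t11,t13}
  W4: {t3,t5} {t11,t13} {t14}
  W5: {t3,t5} {t7,t10}
  W12: {t9}
  W15: {t10}
  W23: {t6}
  W34: {t11,t13}
  W45: {t3,t5}
C dims 14,5; δ0: rk 5, SNF 1^5
Ȟ^0 = (14 − 5) − 0 = 9, so Ȟ^0 ≅ Z^9
Ȟ^1 = (5 − 0) − 5 = 0, so Ȟ^1 ≅ 0
Ȟ^2 = (0 − 0) − 0 = 0, so Ȟ^2 ≅ 0


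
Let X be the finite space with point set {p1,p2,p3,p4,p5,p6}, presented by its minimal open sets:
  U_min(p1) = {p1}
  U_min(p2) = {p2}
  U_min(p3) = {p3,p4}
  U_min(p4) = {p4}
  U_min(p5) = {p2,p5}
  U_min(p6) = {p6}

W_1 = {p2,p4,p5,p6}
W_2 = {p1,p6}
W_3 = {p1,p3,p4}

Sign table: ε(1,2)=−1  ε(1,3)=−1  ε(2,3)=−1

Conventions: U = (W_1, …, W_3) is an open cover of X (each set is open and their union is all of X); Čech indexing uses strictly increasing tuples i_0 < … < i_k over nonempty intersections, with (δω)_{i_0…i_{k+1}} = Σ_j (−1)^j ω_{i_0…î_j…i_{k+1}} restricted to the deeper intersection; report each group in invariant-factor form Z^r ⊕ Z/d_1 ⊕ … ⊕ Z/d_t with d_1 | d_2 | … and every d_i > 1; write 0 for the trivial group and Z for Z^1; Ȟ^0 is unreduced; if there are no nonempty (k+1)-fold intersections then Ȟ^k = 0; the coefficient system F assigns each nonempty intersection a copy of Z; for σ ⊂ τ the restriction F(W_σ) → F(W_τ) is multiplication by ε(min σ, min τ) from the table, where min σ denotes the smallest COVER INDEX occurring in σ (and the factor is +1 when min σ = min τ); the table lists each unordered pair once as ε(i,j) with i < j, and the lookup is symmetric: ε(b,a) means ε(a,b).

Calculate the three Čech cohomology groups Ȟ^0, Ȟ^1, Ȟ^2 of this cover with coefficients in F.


Ȟ^0 ≅ 0,  Ȟ^1 ≅ Z/2,  Ȟ^2 ≅ 0

nonempty overlaps:
  W12={p6} W13={p4} W23={p1}
C dims 3,3; δ0: rk 3, SNF 1^2·2
degree 0: 3−3−0 = 0 → Ȟ^0 ≅ 0
degree 1: 3−0−3 = 0 plus torsion [2] → Ȟ^1 ≅ Z/2
degree 2: 0−0−0 = 0 → Ȟ^2 ≅ 0


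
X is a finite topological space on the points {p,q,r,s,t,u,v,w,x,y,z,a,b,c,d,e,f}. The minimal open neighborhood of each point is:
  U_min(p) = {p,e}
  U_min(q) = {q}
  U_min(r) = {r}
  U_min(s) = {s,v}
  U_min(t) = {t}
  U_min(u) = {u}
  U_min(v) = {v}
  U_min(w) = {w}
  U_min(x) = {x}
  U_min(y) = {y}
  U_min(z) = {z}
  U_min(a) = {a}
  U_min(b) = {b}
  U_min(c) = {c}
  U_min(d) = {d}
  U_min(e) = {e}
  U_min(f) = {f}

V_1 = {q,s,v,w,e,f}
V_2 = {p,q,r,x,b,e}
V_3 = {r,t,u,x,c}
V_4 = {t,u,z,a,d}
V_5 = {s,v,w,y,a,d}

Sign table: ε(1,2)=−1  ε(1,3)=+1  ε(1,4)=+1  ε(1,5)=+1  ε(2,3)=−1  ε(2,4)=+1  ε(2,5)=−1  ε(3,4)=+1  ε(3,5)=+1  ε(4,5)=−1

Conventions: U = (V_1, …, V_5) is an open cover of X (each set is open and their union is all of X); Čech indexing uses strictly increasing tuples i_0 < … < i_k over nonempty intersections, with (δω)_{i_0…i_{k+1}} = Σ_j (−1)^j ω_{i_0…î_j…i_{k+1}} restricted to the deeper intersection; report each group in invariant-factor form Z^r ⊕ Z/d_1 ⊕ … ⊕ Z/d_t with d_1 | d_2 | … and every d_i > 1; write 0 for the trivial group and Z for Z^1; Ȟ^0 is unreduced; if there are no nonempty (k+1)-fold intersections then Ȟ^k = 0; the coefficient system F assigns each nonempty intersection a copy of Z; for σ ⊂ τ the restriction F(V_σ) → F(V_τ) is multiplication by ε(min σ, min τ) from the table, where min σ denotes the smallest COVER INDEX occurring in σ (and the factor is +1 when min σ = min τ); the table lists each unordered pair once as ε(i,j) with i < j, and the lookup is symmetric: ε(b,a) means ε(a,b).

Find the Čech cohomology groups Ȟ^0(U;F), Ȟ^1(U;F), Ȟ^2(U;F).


Ȟ^0 ≅ 0; Ȟ^1 ≅ Z/2; Ȟ^2 ≅ 0

nerve simplices:
  V12={q,e} V15={s,v,w} V23={r,x} V34={t,u} V45={a,d}
C dims 5,5; δ0: rk 5, SNF 1^4·2
degree 0: 5−5−0 = 0 → Ȟ^0 ≅ 0
degree 1: 5−0−5 = 0 plus torsion [2] → Ȟ^1 ≅ Z/2
degree 2: 0−0−0 = 0 → Ȟ^2 ≅ 0
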